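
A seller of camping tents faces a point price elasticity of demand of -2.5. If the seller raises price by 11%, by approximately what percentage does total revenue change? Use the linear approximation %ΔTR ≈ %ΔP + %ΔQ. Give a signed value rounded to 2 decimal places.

-16.50%

%ΔQ ≈ Ed × %ΔP = (-2.5) × (+11%) = -27.5000%
%ΔTR ≈ %ΔP + %ΔQ = (+11%) + (-27.5000%) = -16.5000%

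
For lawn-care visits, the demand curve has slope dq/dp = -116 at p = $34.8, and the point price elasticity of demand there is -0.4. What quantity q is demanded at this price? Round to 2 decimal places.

10092.00

Ed = (dq/dp)·(p/q) ⇒ q = (dq/dp)·p/Ed = (-116)·34.8/(-0.4) = 10092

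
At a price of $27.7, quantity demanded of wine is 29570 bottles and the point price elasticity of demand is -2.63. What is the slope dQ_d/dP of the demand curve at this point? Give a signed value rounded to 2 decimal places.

-2807.55

Ed = (dQ_d/dP)·(P/Q_d) ⇒ dQ_d/dP = Ed·Q_d/P = (-2.63)·29570/27.7 = -2807.5487…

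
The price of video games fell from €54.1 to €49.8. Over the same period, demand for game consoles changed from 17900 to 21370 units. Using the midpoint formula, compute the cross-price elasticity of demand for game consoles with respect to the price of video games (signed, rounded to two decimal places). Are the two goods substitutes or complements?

-2.14; complements

%ΔQ_{game consoles} = (21370 − 17900)/avg = 3470/19635 = 0.176725…
%ΔP_{video games} = (49.8 − 54.1)/avg = -4.3/51.95 = -0.082771…
E_cross = (3470/19635) / (-4.3/51.95) = -2.1350…
E_cross < 0 ⇒ the goods are complements.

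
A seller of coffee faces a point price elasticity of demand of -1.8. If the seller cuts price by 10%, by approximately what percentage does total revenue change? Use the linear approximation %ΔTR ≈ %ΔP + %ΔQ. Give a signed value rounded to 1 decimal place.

%ΔQ ≈ Ed × %ΔP = (-1.8) × (-10%) = +18.0000%
%ΔTR ≈ %ΔP + %ΔQ = (-10%) + (+18.0000%) = +8.0000%

+8.0%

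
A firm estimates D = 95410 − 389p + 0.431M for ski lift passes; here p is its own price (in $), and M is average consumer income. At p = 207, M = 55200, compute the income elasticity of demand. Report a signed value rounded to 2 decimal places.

0.62

At the given values, D = 95410 − 389(207) + 0.431(55200) = 38678.2.
∂D/∂M = 0.431.
E = (0.431) × (55200/38678.2) = 0.6151…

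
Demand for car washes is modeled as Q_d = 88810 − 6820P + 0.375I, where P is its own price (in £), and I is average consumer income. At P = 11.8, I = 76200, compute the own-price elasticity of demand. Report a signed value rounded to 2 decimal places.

-2.18

At the given values, Q_d = 88810 − 6820(11.8) + 0.375(76200) = 36909.
∂Q_d/∂P = −6820.
E = (-6820) × (11.8/36909) = -2.1803…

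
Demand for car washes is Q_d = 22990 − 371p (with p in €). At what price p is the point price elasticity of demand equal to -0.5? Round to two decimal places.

20.66

Ed = −371p/(22990 − 371p). Set this equal to -0.5:
371p = 0.5·(22990 − 371p) ⇒ 371p(1 + 0.5) = 0.5·22990
p = 0.5·22990 / (371·1.5) = 20.6558…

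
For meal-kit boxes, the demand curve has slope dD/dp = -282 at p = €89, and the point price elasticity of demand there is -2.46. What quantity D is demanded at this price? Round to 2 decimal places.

10202.44

Ed = (dD/dp)·(p/D) ⇒ D = (dD/dp)·p/Ed = (-282)·89/(-2.46) = 10202.4390…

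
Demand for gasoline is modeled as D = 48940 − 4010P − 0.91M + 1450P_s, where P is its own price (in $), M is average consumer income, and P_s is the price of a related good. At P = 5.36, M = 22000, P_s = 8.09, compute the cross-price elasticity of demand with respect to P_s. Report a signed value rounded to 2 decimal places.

At the given values, D = 48940 − 4010(5.36) − 0.91(22000) + 1450(8.09) = 19156.9.
∂D/∂P_s = 1450.
E = (1450) × (8.09/19156.9) = 0.6123…

0.61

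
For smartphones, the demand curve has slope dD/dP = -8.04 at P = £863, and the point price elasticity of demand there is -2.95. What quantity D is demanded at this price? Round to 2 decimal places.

2352.04

Ed = (dD/dP)·(P/D) ⇒ D = (dD/dP)·P/Ed = (-8.04)·863/(-2.95) = 2352.0406…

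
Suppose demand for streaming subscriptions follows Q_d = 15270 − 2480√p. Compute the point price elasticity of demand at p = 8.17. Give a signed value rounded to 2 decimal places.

-0.43

dQ_d/dp = −2480/(2√p) = -433.821. At p = 8.17, Q_d = 8181.36.
Ed = (dQ_d/dp)·(p/Q_d) = (-433.821) × (8.17/8181.36) = -0.4332…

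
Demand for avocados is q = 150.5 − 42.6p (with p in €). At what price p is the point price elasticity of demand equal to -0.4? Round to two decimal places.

1.01

Ed = −42.6p/(150.5 − 42.6p). Set this equal to -0.4:
42.6p = 0.4·(150.5 − 42.6p) ⇒ 42.6p(1 + 0.4) = 0.4·150.5
p = 0.4·150.5 / (42.6·1.4) = 1.0093…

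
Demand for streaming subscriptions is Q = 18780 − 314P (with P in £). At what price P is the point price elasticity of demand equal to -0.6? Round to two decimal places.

22.43

Ed = −314P/(18780 − 314P). Set this equal to -0.6:
314P = 0.6·(18780 − 314P) ⇒ 314P(1 + 0.6) = 0.6·18780
P = 0.6·18780 / (314·1.6) = 22.4283…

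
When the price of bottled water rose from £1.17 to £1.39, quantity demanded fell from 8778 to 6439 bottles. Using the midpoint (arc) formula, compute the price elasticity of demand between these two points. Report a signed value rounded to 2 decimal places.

-1.79

%ΔQ = (6439 − 8778) / [(8778 + 6439)/2] = -2339/7608.5 = -0.307419…
%ΔP = (1.39 − 1.17) / [(1.17 + 1.39)/2] = 0.22/1.28 = 0.171875
Arc Ed = %ΔQ / %ΔP = (-2339/7608.5) / (0.22/1.28) = -1.7886…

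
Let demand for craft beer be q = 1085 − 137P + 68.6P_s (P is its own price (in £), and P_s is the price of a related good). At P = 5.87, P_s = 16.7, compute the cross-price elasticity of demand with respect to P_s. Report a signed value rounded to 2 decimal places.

At the given values, q = 1085 − 137(5.87) + 68.6(16.7) = 1426.43.
∂q/∂P_s = 68.6.
E = (68.6) × (16.7/1426.43) = 0.8031…

0.80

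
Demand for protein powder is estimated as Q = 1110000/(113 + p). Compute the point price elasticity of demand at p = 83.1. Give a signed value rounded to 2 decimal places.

dQ/dp = −1110000/(113 + p)² = -28.8647. At p = 83.1, Q = 5660.38.
Ed = (dQ/dp)·(p/Q) = (-28.8647) × (83.1/5660.38) = -0.4237…

-0.42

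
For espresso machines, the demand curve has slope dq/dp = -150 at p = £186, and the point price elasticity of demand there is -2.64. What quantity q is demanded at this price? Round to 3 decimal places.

10568.182

Ed = (dq/dp)·(p/q) ⇒ q = (dq/dp)·p/Ed = (-150)·186/(-2.64) = 10568.18181…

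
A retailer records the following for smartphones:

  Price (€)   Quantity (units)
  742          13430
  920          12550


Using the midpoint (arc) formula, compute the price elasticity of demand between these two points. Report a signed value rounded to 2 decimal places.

%ΔQ = (12550 − 13430) / [(13430 + 12550)/2] = -880/12990 = -0.067744…
%ΔP = (920 − 742) / [(742 + 920)/2] = 178/831 = 0.214199…
Arc Ed = %ΔQ / %ΔP = (-880/12990) / (178/831) = -0.3162…

-0.32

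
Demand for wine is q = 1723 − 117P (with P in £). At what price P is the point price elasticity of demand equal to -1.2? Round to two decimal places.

8.03

Ed = −117P/(1723 − 117P). Set this equal to -1.2:
117P = 1.2·(1723 − 117P) ⇒ 117P(1 + 1.2) = 1.2·1723
P = 1.2·1723 / (117·2.2) = 8.0326…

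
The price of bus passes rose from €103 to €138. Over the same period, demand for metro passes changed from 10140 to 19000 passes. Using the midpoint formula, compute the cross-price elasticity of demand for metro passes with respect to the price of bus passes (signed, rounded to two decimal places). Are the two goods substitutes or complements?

2.09; substitutes

%ΔQ_{metro passes} = (19000 − 10140)/avg = 8860/14570 = 0.608098…
%ΔP_{bus passes} = (138 − 103)/avg = 35/120.5 = 0.290456…
E_cross = (8860/14570) / (35/120.5) = 2.0935…
E_cross > 0 ⇒ the goods are substitutes.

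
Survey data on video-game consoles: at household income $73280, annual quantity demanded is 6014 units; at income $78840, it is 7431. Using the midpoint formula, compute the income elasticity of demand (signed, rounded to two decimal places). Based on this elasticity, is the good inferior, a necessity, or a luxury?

2.88; luxury

%ΔQ = (7431 − 6014)/[( 6014 + 7431)/2] = 1417/6722.5 = 0.210784…
%ΔIncome = (78840 − 73280)/[( 73280 + 78840)/2] = 5560/76060 = 0.073100…
E_income = (1417/6722.5) / (5560/76060) = 2.8835…
E_income > 1 ⇒ normal good, luxury.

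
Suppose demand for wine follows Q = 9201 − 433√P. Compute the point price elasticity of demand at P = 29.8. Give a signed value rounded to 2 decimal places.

dQ/dP = −433/(2√P) = -39.6597. At P = 29.8, Q = 6837.28.
Ed = (dQ/dP)·(P/Q) = (-39.6597) × (29.8/6837.28) = -0.1728…

-0.17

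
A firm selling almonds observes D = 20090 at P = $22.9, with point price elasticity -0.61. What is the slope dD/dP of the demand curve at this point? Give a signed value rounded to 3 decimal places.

-535.148

Ed = (dD/dP)·(P/D) ⇒ dD/dP = Ed·D/P = (-0.61)·20090/22.9 = -535.14847…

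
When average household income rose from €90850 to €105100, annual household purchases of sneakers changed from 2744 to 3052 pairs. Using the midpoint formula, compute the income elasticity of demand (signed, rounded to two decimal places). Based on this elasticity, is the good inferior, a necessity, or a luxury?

%ΔQ = (3052 − 2744)/[( 2744 + 3052)/2] = 308/2898 = 0.106280…
%ΔIncome = (105100 − 90850)/[( 90850 + 105100)/2] = 14250/97975 = 0.145445…
E_income = (308/2898) / (14250/97975) = 0.7307…
0 < E_income < 1 ⇒ normal good, necessity.

0.73; necessity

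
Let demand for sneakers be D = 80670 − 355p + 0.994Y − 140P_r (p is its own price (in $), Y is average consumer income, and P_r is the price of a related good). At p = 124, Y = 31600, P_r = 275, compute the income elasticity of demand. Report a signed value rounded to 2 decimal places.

1.06

At the given values, D = 80670 − 355(124) + 0.994(31600) − 140(275) = 29560.4.
∂D/∂Y = 0.994.
E = (0.994) × (31600/29560.4) = 1.0625…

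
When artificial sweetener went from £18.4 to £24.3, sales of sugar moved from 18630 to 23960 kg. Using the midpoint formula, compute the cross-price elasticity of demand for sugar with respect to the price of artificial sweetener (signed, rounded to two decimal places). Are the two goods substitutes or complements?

0.91; substitutes

%ΔQ_{sugar} = (23960 − 18630)/avg = 5330/21295 = 0.250293…
%ΔP_{artificial sweetener} = (24.3 − 18.4)/avg = 5.9/21.35 = 0.276346…
E_cross = (5330/21295) / (5.9/21.35) = 0.9057…
E_cross > 0 ⇒ the goods are substitutes.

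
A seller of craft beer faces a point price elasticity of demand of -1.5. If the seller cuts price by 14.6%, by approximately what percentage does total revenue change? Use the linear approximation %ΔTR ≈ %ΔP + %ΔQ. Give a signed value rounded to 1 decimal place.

+7.3%

%ΔQ ≈ Ed × %ΔP = (-1.5) × (-14.6%) = +21.9000%
%ΔTR ≈ %ΔP + %ΔQ = (-14.6%) + (+21.9000%) = +7.3000%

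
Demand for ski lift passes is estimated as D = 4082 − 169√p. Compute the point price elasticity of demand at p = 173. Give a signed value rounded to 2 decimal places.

dD/dp = −169/(2√p) = -6.42442. At p = 173, D = 1859.15.
Ed = (dD/dp)·(p/D) = (-6.42442) × (173/1859.15) = -0.5978…

-0.60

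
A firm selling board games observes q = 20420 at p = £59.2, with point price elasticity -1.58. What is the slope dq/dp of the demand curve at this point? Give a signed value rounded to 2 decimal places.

Ed = (dq/dp)·(p/q) ⇒ dq/dp = Ed·q/p = (-1.58)·20420/59.2 = -544.9932…

-544.99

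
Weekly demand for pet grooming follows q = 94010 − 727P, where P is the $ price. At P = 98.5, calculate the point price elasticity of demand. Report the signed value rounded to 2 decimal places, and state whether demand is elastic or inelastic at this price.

-3.20; elastic

dq/dP = −727. At P = 98.5, q = 94010 − 727(98.5) = 22400.5.
Ed = (dq/dP)·(P/q) = −727 × (98.5/22400.5) = -3.1967…
|Ed| = 3.20 > 1, so demand is elastic.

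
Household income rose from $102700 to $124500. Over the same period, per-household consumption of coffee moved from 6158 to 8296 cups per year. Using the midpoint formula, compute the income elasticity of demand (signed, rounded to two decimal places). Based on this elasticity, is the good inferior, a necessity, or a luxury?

1.54; luxury

%ΔQ = (8296 − 6158)/[( 6158 + 8296)/2] = 2138/7227 = 0.295835…
%ΔIncome = (124500 − 102700)/[( 102700 + 124500)/2] = 21800/113600 = 0.191901…
E_income = (2138/7227) / (21800/113600) = 1.5415…
E_income > 1 ⇒ normal good, luxury.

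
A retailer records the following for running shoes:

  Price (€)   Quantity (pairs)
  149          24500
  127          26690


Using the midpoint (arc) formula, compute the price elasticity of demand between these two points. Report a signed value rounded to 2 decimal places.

%ΔQ = (26690 − 24500) / [(24500 + 26690)/2] = 2190/25595 = 0.085563…
%ΔP = (127 − 149) / [(149 + 127)/2] = -22/138 = -0.159420…
Arc Ed = %ΔQ / %ΔP = (2190/25595) / (-22/138) = -0.5367…

-0.54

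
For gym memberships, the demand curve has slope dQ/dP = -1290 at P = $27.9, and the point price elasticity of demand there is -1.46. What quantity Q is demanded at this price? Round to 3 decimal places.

Ed = (dQ/dP)·(P/Q) ⇒ Q = (dQ/dP)·P/Ed = (-1290)·27.9/(-1.46) = 24651.36986…

24651.370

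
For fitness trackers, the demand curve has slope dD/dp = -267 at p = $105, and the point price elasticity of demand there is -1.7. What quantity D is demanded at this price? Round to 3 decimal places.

16491.176

Ed = (dD/dp)·(p/D) ⇒ D = (dD/dp)·p/Ed = (-267)·105/(-1.7) = 16491.17647…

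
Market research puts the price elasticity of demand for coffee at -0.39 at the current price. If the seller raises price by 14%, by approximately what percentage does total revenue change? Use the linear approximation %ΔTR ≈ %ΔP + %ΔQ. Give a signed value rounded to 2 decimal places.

%ΔQ ≈ Ed × %ΔP = (-0.39) × (+14%) = -5.4600%
%ΔTR ≈ %ΔP + %ΔQ = (+14%) + (-5.4600%) = +8.5400%

+8.54%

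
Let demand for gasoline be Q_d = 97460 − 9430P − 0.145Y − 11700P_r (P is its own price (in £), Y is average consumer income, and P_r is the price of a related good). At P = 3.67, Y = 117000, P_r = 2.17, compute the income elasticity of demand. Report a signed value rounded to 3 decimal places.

At the given values, Q_d = 97460 − 9430(3.67) − 0.145(117000) − 11700(2.17) = 20497.9.
∂Q_d/∂Y = -0.145.
E = (-0.145) × (117000/20497.9) = -0.82764…

-0.828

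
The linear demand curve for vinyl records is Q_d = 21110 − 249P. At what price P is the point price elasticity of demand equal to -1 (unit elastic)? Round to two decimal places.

42.39

Ed = −249P/(21110 − 249P). Set this equal to -1:
249P = 1·(21110 − 249P) ⇒ 249P(1 + 1) = 1·21110
P = 1·21110 / (249·2) = 42.3895…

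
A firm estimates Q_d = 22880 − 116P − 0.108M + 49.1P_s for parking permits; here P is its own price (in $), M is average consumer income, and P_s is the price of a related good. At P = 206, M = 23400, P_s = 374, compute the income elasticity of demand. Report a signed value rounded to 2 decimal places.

-0.17

At the given values, Q_d = 22880 − 116(206) − 0.108(23400) + 49.1(374) = 14820.2.
∂Q_d/∂M = -0.108.
E = (-0.108) × (23400/14820.2) = -0.1705…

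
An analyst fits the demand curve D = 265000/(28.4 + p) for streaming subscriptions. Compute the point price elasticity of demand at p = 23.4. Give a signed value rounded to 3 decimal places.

-0.452

dD/dp = −265000/(28.4 + p)² = -98.7612. At p = 23.4, D = 5115.83.
Ed = (dD/dp)·(p/D) = (-98.7612) × (23.4/5115.83) = -0.45173…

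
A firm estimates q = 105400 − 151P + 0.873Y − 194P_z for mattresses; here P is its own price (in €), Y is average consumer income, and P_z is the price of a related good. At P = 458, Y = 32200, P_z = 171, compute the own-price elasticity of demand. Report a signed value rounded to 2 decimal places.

-2.22

At the given values, q = 105400 − 151(458) + 0.873(32200) − 194(171) = 31178.6.
∂q/∂P = −151.
E = (-151) × (458/31178.6) = -2.2181…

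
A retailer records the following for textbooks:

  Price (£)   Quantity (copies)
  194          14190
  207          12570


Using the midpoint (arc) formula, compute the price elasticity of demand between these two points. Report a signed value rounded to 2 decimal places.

%ΔQ = (12570 − 14190) / [(14190 + 12570)/2] = -1620/13380 = -0.121076…
%ΔP = (207 − 194) / [(194 + 207)/2] = 13/200.5 = 0.064837…
Arc Ed = %ΔQ / %ΔP = (-1620/13380) / (13/200.5) = -1.8673…

-1.87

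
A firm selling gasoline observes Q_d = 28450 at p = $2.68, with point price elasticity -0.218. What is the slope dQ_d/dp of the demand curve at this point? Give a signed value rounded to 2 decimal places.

Ed = (dQ_d/dp)·(p/Q_d) ⇒ dQ_d/dp = Ed·Q_d/p = (-0.218)·28450/2.68 = -2314.2164…

-2314.22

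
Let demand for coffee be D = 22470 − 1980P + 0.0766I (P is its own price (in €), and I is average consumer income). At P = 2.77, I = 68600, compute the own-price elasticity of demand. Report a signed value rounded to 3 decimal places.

At the given values, D = 22470 − 1980(2.77) + 0.0766(68600) = 22240.16.
∂D/∂P = −1980.
E = (-1980) × (2.77/22240.16) = -0.24660…

-0.247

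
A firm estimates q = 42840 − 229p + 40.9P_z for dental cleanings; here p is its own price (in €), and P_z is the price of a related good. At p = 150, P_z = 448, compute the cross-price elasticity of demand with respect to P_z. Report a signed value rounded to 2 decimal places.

At the given values, q = 42840 − 229(150) + 40.9(448) = 26813.2.
∂q/∂P_z = 40.9.
E = (40.9) × (448/26813.2) = 0.6833…

0.68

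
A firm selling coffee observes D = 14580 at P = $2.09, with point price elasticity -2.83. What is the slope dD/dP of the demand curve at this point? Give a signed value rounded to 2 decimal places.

-19742.30

Ed = (dD/dP)·(P/D) ⇒ dD/dP = Ed·D/P = (-2.83)·14580/2.09 = -19742.2966…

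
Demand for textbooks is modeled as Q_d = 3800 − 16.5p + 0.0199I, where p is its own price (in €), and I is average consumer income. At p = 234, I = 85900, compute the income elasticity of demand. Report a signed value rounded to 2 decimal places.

1.04

At the given values, Q_d = 3800 − 16.5(234) + 0.0199(85900) = 1648.41.
∂Q_d/∂I = 0.0199.
E = (0.0199) × (85900/1648.41) = 1.0370…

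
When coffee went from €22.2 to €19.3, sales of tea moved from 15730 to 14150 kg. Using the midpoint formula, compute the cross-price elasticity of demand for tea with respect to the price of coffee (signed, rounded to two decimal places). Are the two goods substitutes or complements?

0.76; substitutes

%ΔQ_{tea} = (14150 − 15730)/avg = -1580/14940 = -0.105756…
%ΔP_{coffee} = (19.3 − 22.2)/avg = -2.9/20.75 = -0.139759…
E_cross = (-1580/14940) / (-2.9/20.75) = 0.7567…
E_cross > 0 ⇒ the goods are substitutes.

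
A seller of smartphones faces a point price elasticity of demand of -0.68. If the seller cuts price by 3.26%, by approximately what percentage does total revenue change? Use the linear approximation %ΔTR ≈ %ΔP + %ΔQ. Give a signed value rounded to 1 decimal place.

%ΔQ ≈ Ed × %ΔP = (-0.68) × (-3.26%) = +2.2168%
%ΔTR ≈ %ΔP + %ΔQ = (-3.26%) + (+2.2168%) = -1.0432%

-1.0%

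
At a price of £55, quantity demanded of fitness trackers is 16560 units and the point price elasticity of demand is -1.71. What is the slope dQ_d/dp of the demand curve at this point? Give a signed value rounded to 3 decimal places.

Ed = (dQ_d/dp)·(p/Q_d) ⇒ dQ_d/dp = Ed·Q_d/p = (-1.71)·16560/55 = -514.86545…

-514.865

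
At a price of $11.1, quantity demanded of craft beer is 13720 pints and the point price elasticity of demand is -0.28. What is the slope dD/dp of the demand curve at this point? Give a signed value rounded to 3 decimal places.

-346.090

Ed = (dD/dp)·(p/D) ⇒ dD/dp = Ed·D/p = (-0.28)·13720/11.1 = -346.09009…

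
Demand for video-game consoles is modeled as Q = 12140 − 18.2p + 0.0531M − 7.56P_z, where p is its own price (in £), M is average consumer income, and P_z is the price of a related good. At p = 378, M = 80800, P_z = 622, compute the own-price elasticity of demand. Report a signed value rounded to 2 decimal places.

-1.42

At the given values, Q = 12140 − 18.2(378) + 0.0531(80800) − 7.56(622) = 4848.56.
∂Q/∂p = −18.2.
E = (-18.2) × (378/4848.56) = -1.4188…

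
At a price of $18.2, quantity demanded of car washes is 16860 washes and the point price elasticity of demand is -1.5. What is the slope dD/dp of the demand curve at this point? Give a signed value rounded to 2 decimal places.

-1389.56

Ed = (dD/dp)·(p/D) ⇒ dD/dp = Ed·D/p = (-1.5)·16860/18.2 = -1389.5604…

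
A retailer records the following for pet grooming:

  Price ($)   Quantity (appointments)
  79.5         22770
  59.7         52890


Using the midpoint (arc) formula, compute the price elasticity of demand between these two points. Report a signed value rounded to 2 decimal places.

%ΔQ = (52890 − 22770) / [(22770 + 52890)/2] = 30120/37830 = 0.796193…
%ΔP = (59.7 − 79.5) / [(79.5 + 59.7)/2] = -19.8/69.6 = -0.284482…
Arc Ed = %ΔQ / %ΔP = (30120/37830) / (-19.8/69.6) = -2.7987…

-2.80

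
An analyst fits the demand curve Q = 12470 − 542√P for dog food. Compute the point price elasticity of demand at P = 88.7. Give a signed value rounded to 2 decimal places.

-0.35

dQ/dP = −542/(2√P) = -28.7745. At P = 88.7, Q = 7365.41.
Ed = (dQ/dP)·(P/Q) = (-28.7745) × (88.7/7365.41) = -0.3465…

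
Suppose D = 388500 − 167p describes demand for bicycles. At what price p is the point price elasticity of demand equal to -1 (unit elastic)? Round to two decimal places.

1163.17

Ed = −167p/(388500 − 167p). Set this equal to -1:
167p = 1·(388500 − 167p) ⇒ 167p(1 + 1) = 1·388500
p = 1·388500 / (167·2) = 1163.1736…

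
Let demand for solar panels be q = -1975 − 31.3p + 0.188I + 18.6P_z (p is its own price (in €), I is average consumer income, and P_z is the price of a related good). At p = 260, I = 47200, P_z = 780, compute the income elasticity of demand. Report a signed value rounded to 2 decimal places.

At the given values, q = -1975 − 31.3(260) + 0.188(47200) + 18.6(780) = 13268.6.
∂q/∂I = 0.188.
E = (0.188) × (47200/13268.6) = 0.6687…

0.67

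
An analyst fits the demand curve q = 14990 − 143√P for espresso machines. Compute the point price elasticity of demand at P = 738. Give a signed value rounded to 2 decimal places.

dq/dP = −143/(2√P) = -2.63195. At P = 738, q = 11105.2.
Ed = (dq/dP)·(P/q) = (-2.63195) × (738/11105.2) = -0.1749…

-0.17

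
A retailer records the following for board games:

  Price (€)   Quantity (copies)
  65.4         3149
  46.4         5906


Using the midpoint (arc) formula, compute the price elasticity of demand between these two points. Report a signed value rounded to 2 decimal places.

%ΔQ = (5906 − 3149) / [(3149 + 5906)/2] = 2757/4527.5 = 0.608945…
%ΔP = (46.4 − 65.4) / [(65.4 + 46.4)/2] = -19/55.9 = -0.339892…
Arc Ed = %ΔQ / %ΔP = (2757/4527.5) / (-19/55.9) = -1.7915…

-1.79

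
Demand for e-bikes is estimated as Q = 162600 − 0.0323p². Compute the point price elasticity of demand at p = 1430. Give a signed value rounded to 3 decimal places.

-1.368

dQ/dp = −2·0.0323·p = -92.378. At p = 1430, Q = 96549.73.
Ed = (dQ/dp)·(p/Q) = (-92.378) × (1430/96549.73) = -1.36821…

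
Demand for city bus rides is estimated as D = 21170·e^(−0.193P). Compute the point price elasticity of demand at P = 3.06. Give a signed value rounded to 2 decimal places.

dD/dP = −0.193·D = -2263.56. At P = 3.06, D = 11728.3.
Ed = (dD/dP)·(P/D) = (-2263.56) × (3.06/11728.3) = -0.5905…

-0.59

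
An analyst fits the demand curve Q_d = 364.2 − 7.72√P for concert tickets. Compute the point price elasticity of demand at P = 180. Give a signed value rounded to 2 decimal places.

dQ_d/dP = −7.72/(2√P) = -0.287707. At P = 180, Q_d = 260.625.
Ed = (dQ_d/dP)·(P/Q_d) = (-0.287707) × (180/260.625) = -0.1987…

-0.20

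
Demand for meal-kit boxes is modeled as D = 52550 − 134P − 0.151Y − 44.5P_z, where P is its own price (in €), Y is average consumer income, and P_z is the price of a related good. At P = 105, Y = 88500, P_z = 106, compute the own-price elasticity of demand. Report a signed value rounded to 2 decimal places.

At the given values, D = 52550 − 134(105) − 0.151(88500) − 44.5(106) = 20399.5.
∂D/∂P = −134.
E = (-134) × (105/20399.5) = -0.6897…

-0.69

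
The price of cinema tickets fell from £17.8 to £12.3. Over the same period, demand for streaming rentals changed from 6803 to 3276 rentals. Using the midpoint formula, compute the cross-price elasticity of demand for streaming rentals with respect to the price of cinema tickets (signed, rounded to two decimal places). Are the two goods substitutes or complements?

%ΔQ_{streaming rentals} = (3276 − 6803)/avg = -3527/5039.5 = -0.699871…
%ΔP_{cinema tickets} = (12.3 − 17.8)/avg = -5.5/15.05 = -0.365448…
E_cross = (-3527/5039.5) / (-5.5/15.05) = 1.9151…
E_cross > 0 ⇒ the goods are substitutes.

1.92; substitutes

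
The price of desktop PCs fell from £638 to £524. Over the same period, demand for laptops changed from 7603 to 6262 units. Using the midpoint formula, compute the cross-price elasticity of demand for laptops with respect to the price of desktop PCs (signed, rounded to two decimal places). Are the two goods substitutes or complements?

0.99; substitutes

%ΔQ_{laptops} = (6262 − 7603)/avg = -1341/6932.5 = -0.193436…
%ΔP_{desktop PCs} = (524 − 638)/avg = -114/581 = -0.196213…
E_cross = (-1341/6932.5) / (-114/581) = 0.9858…
E_cross > 0 ⇒ the goods are substitutes.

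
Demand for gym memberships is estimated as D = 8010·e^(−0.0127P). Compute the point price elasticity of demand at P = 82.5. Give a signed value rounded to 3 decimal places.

dD/dP = −0.0127·D = -35.6783. At P = 82.5, D = 2809.32.
Ed = (dD/dP)·(P/D) = (-35.6783) × (82.5/2809.32) = -1.04775

-1.048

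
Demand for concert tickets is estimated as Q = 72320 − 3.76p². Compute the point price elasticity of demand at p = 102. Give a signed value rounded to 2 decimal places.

-2.36

dQ/dp = −2·3.76·p = -767.04. At p = 102, Q = 33200.96.
Ed = (dQ/dp)·(p/Q) = (-767.04) × (102/33200.96) = -2.3565…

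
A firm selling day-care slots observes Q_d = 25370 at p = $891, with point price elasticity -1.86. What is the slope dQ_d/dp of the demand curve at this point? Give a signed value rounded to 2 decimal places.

Ed = (dQ_d/dp)·(p/Q_d) ⇒ dQ_d/dp = Ed·Q_d/p = (-1.86)·25370/891 = -52.9609…

-52.96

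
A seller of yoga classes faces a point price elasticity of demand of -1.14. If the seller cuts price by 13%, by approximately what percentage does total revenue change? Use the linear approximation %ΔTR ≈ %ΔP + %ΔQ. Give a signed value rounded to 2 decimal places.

+1.82%

%ΔQ ≈ Ed × %ΔP = (-1.14) × (-13%) = +14.8200%
%ΔTR ≈ %ΔP + %ΔQ = (-13%) + (+14.8200%) = +1.8200%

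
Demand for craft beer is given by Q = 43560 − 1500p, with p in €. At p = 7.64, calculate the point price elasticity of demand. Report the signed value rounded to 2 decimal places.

-0.36

dQ/dp = −1500. At p = 7.64, Q = 43560 − 1500(7.64) = 32100.
Ed = (dQ/dp)·(p/Q) = −1500 × (7.64/32100) = -0.3570…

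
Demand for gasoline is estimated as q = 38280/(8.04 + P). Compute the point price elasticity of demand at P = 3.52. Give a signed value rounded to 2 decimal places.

-0.30

dq/dP = −38280/(8.04 + P)² = -286.455. At P = 3.52, q = 3311.42.
Ed = (dq/dP)·(P/q) = (-286.455) × (3.52/3311.42) = -0.3044…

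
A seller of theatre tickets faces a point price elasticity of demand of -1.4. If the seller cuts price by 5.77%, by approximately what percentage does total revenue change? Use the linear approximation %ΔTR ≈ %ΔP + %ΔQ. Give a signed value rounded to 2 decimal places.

+2.31%

%ΔQ ≈ Ed × %ΔP = (-1.4) × (-5.77%) = +8.0780%
%ΔTR ≈ %ΔP + %ΔQ = (-5.77%) + (+8.0780%) = +2.3080%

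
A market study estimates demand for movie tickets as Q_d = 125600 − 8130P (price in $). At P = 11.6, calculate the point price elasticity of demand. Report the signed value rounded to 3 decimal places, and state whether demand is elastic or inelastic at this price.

dQ_d/dP = −8130. At P = 11.6, Q_d = 125600 − 8130(11.6) = 31292.
Ed = (dQ_d/dP)·(P/Q_d) = −8130 × (11.6/31292) = -3.01380…
|Ed| = 3.014 > 1, so demand is elastic.

-3.014; elastic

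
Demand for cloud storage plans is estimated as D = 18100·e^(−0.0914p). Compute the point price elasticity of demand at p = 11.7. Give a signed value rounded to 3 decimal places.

-1.069

dD/dp = −0.0914·D = -567.805. At p = 11.7, D = 6212.3.
Ed = (dD/dp)·(p/D) = (-567.805) × (11.7/6212.3) = -1.06938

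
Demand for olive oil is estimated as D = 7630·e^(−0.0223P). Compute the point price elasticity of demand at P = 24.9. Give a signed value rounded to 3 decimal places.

dD/dP = −0.0223·D = -97.6515. At P = 24.9, D = 4378.99.
Ed = (dD/dP)·(P/D) = (-97.6515) × (24.9/4378.99) = -0.55527

-0.555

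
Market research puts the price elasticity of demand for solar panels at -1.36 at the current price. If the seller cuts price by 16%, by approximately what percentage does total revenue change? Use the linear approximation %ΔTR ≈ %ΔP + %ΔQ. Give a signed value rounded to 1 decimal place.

+5.8%

%ΔQ ≈ Ed × %ΔP = (-1.36) × (-16%) = +21.7600%
%ΔTR ≈ %ΔP + %ΔQ = (-16%) + (+21.7600%) = +5.7600%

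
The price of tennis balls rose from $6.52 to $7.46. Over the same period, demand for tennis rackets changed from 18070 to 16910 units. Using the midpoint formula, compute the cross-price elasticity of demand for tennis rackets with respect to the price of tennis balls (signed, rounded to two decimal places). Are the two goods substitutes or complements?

%ΔQ_{tennis rackets} = (16910 − 18070)/avg = -1160/17490 = -0.066323…
%ΔP_{tennis balls} = (7.46 − 6.52)/avg = 0.94/6.99 = 0.134477…
E_cross = (-1160/17490) / (0.94/6.99) = -0.4931…
E_cross < 0 ⇒ the goods are complements.

-0.49; complements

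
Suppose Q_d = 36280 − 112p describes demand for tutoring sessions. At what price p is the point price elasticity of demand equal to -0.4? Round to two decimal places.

Ed = −112p/(36280 − 112p). Set this equal to -0.4:
112p = 0.4·(36280 − 112p) ⇒ 112p(1 + 0.4) = 0.4·36280
p = 0.4·36280 / (112·1.4) = 92.5510…

92.55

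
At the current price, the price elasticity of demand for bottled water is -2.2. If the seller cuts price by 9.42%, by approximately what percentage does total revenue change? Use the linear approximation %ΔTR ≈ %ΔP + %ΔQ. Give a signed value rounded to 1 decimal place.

%ΔQ ≈ Ed × %ΔP = (-2.2) × (-9.42%) = +20.7240%
%ΔTR ≈ %ΔP + %ΔQ = (-9.42%) + (+20.7240%) = +11.3040%

+11.3%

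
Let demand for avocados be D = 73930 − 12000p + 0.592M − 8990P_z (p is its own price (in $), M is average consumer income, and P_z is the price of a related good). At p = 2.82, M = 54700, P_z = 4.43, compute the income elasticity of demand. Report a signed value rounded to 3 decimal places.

At the given values, D = 73930 − 12000(2.82) + 0.592(54700) − 8990(4.43) = 32646.7.
∂D/∂M = 0.592.
E = (0.592) × (54700/32646.7) = 0.99190…

0.992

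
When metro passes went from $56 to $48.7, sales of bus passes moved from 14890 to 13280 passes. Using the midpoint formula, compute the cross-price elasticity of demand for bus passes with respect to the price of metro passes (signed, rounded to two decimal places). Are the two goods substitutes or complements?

0.82; substitutes

%ΔQ_{bus passes} = (13280 − 14890)/avg = -1610/14085 = -0.114305…
%ΔP_{metro passes} = (48.7 − 56)/avg = -7.3/52.35 = -0.139446…
E_cross = (-1610/14085) / (-7.3/52.35) = 0.8197…
E_cross > 0 ⇒ the goods are substitutes.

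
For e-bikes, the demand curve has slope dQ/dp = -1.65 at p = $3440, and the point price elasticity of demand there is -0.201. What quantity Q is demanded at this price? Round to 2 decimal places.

Ed = (dQ/dp)·(p/Q) ⇒ Q = (dQ/dp)·p/Ed = (-1.65)·3440/(-0.201) = 28238.8059…

28238.81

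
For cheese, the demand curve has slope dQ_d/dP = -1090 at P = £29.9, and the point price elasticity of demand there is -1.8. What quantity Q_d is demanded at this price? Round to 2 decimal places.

18106.11

Ed = (dQ_d/dP)·(P/Q_d) ⇒ Q_d = (dQ_d/dP)·P/Ed = (-1090)·29.9/(-1.8) = 18106.1111…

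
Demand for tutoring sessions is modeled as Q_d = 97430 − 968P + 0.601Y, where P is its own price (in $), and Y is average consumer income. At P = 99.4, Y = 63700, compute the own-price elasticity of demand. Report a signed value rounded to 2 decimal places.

-2.44

At the given values, Q_d = 97430 − 968(99.4) + 0.601(63700) = 39494.5.
∂Q_d/∂P = −968.
E = (-968) × (99.4/39494.5) = -2.4362…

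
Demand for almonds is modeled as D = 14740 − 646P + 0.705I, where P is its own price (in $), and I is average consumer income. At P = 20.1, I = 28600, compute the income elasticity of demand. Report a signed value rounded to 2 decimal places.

At the given values, D = 14740 − 646(20.1) + 0.705(28600) = 21918.4.
∂D/∂I = 0.705.
E = (0.705) × (28600/21918.4) = 0.9199…

0.92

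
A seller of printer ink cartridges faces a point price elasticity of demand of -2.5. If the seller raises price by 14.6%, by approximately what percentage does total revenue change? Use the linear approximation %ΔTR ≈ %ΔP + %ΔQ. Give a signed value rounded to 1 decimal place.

%ΔQ ≈ Ed × %ΔP = (-2.5) × (+14.6%) = -36.5000%
%ΔTR ≈ %ΔP + %ΔQ = (+14.6%) + (-36.5000%) = -21.9000%

-21.9%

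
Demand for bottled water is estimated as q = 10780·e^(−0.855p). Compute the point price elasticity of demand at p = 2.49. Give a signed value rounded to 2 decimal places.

-2.13

dq/dp = −0.855·q = -1096.46. At p = 2.49, q = 1282.41.
Ed = (dq/dp)·(p/q) = (-1096.46) × (2.49/1282.41) = -2.1289…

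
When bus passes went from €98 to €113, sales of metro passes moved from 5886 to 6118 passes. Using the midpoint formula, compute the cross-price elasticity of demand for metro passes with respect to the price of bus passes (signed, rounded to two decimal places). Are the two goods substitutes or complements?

%ΔQ_{metro passes} = (6118 − 5886)/avg = 232/6002 = 0.038653…
%ΔP_{bus passes} = (113 − 98)/avg = 15/105.5 = 0.142180…
E_cross = (232/6002) / (15/105.5) = 0.2718…
E_cross > 0 ⇒ the goods are substitutes.

0.27; substitutes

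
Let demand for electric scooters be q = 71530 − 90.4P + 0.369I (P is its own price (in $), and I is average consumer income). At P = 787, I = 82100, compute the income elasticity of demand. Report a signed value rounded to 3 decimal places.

0.987

At the given values, q = 71530 − 90.4(787) + 0.369(82100) = 30680.1.
∂q/∂I = 0.369.
E = (0.369) × (82100/30680.1) = 0.98744…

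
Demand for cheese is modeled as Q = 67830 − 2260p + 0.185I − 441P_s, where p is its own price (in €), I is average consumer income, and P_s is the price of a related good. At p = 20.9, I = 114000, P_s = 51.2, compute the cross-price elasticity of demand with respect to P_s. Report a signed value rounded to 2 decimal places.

-1.18

At the given values, Q = 67830 − 2260(20.9) + 0.185(114000) − 441(51.2) = 19106.8.
∂Q/∂P_s = -441.
E = (-441) × (51.2/19106.8) = -1.1817…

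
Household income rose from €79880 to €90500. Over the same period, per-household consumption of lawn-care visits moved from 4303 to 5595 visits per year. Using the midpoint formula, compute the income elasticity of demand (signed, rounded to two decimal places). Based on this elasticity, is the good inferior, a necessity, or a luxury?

%ΔQ = (5595 − 4303)/[( 4303 + 5595)/2] = 1292/4949 = 0.261062…
%ΔIncome = (90500 − 79880)/[( 79880 + 90500)/2] = 10620/85190 = 0.124662…
E_income = (1292/4949) / (10620/85190) = 2.0941…
E_income > 1 ⇒ normal good, luxury.

2.09; luxury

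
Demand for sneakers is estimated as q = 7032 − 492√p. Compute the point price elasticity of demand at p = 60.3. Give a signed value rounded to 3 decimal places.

-0.595

dq/dp = −492/(2√p) = -31.6794. At p = 60.3, q = 3211.47.
Ed = (dq/dp)·(p/q) = (-31.6794) × (60.3/3211.47) = -0.59482…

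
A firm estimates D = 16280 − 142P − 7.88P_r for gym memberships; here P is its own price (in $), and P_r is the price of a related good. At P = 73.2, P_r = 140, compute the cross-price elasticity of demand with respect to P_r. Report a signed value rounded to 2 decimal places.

-0.23

At the given values, D = 16280 − 142(73.2) − 7.88(140) = 4782.4.
∂D/∂P_r = -7.88.
E = (-7.88) × (140/4782.4) = -0.2306…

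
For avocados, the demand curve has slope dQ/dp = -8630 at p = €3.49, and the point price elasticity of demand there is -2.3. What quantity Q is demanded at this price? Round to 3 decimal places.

13095.087

Ed = (dQ/dp)·(p/Q) ⇒ Q = (dQ/dp)·p/Ed = (-8630)·3.49/(-2.3) = 13095.08695…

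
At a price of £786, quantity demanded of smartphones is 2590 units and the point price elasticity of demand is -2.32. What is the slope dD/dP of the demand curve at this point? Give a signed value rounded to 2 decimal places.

-7.64

Ed = (dD/dP)·(P/D) ⇒ dD/dP = Ed·D/P = (-2.32)·2590/786 = -7.6447…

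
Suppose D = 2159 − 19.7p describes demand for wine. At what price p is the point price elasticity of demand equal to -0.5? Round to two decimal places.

Ed = −19.7p/(2159 − 19.7p). Set this equal to -0.5:
19.7p = 0.5·(2159 − 19.7p) ⇒ 19.7p(1 + 0.5) = 0.5·2159
p = 0.5·2159 / (19.7·1.5) = 36.5313…

36.53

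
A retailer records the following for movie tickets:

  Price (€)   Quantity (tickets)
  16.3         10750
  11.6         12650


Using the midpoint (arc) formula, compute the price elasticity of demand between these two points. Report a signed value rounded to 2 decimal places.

-0.48

%ΔQ = (12650 − 10750) / [(10750 + 12650)/2] = 1900/11700 = 0.162393…
%ΔP = (11.6 − 16.3) / [(16.3 + 11.6)/2] = -4.7/13.95 = -0.336917…
Arc Ed = %ΔQ / %ΔP = (1900/11700) / (-4.7/13.95) = -0.4819…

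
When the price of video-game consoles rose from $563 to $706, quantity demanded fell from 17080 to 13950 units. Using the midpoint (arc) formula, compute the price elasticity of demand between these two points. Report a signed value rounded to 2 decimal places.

%ΔQ = (13950 − 17080) / [(17080 + 13950)/2] = -3130/15515 = -0.201740…
%ΔP = (706 − 563) / [(563 + 706)/2] = 143/634.5 = 0.225374…
Arc Ed = %ΔQ / %ΔP = (-3130/15515) / (143/634.5) = -0.8951…

-0.90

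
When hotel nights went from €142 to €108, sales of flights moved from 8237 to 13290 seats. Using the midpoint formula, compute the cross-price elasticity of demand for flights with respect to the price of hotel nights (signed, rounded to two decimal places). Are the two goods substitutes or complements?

-1.73; complements

%ΔQ_{flights} = (13290 − 8237)/avg = 5053/10763.5 = 0.469456…
%ΔP_{hotel nights} = (108 − 142)/avg = -34/125 = -0.272
E_cross = (5053/10763.5) / (-34/125) = -1.7259…
E_cross < 0 ⇒ the goods are complements.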